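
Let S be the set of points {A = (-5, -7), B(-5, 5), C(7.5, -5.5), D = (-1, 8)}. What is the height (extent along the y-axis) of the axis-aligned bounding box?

15

max y = 8, min y = -7, so height = 15.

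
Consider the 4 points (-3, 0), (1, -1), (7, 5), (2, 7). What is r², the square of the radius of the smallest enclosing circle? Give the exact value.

31.25

By Welzl's lemma the MEC is supported by two points (diametrically opposite) or three points (on a circumcircle).
The farthest pair is (-3, 0)–(7, 5) with squared distance 125. The circle on this segment as diameter has centre (2, 2.5) and r² = 125/4 = 31.25.
Check (1, -1): distance² to centre = 13.25 ≤ 31.25, so it lies inside.
All remaining points lie in this disk, and no smaller disk contains both endpoints, so this is the minimum enclosing circle.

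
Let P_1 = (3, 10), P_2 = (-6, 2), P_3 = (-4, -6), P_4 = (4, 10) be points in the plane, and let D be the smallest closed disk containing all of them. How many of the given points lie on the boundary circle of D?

The minimum enclosing circle of a finite set is fixed by two of the points (as a diameter) or three (as a circumcircle).
The farthest pair is P_3–P_4 with squared distance 320. The circle on this segment as diameter has centre (0, 2) and r² = 320/4 = 80.
Check P_1: distance² to centre = 73 ≤ 80, so it lies inside.
All remaining points lie in this disk, and no smaller disk contains both endpoints, so this is the minimum enclosing circle.
The points at distance exactly r from the centre are P_3, P_4 — 2 points.

2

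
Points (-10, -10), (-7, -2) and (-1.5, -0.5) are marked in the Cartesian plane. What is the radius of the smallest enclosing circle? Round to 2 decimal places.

6.37

Call the three points A, B, C in the order given.
Side lengths²: AB² = 73, AC² = 162.5, BC² = 32.5.
Since AC² = 162.5 ≥ 73 + 32.5 = 105.5, the angle opposite AC is not acute, so the smallest enclosing circle has AC as diameter.
Centre = midpoint of AC = (-5.75, -5.25), r² = 162.5/4 = 40.625.
r = √(40.625) ≈ 6.37.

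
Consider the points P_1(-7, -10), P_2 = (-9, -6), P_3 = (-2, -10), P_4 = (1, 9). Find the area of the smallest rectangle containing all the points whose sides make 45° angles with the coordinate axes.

In coordinates u = x + y, v = x − y the rectangle is axis-aligned; the map (x,y)→(u,v) scales areas by 2.
u-values: -17, -15, -12, 10; range = 10 − (-17) = 27.
v-values: 3, -3, 8, -8; range = 8 − (-8) = 16.
Area = (27 × 16) / 2 = 216.

216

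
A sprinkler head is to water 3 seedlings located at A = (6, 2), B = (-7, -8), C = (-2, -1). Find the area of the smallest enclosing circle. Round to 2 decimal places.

211.27

Side lengths²: AB² = 269, AC² = 73, BC² = 74.
Since AB² = 269 ≥ 74 + 73 = 147, the angle opposite AB is not acute, so the smallest enclosing circle has AB as diameter.
Centre = midpoint of AB = (-0.5, -3), r² = 269/4 = 67.25.
Area = π·r² = π·67.25 ≈ 211.27.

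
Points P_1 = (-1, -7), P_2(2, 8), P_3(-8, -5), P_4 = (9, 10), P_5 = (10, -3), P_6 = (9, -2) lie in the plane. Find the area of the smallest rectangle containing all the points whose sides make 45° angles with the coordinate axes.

In coordinates u = x + y, v = x − y the rectangle is axis-aligned; the map (x,y)→(u,v) scales areas by 2.
u-values: -8, 10, -13, 19, 7, 7; range = 19 − (-13) = 32.
v-values: 6, -6, -3, -1, 13, 11; range = 13 − (-6) = 19.
Area = (32 × 19) / 2 = 304.

304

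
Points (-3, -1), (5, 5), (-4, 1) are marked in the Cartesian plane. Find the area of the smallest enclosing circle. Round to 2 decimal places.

Call the three points A, B, C in the order given.
Side lengths²: AB² = 100, AC² = 5, BC² = 97.
Since AB² = 100 < 97 + 5 = 102, the triangle is acute, so the smallest enclosing circle is the circumcircle.
Circumcentre = (19/22, 24/11), r² = 12125/484.
Area = π·r² = π·12125/484 ≈ 78.70.

78.70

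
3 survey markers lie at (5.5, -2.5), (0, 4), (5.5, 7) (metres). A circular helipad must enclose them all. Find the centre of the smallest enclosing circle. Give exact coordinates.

Call the three points A, B, C in the order given.
Side lengths²: AB² = 72.5, AC² = 90.25, BC² = 39.25.
Since AC² = 90.25 < 72.5 + 39.25 = 111.75, the triangle is acute, so the smallest enclosing circle is the circumcircle.
Circumcentre = (199/44, 2.25), r² = 22765/968.
Centre = (199/44, 2.25).

(199/44, 2.25)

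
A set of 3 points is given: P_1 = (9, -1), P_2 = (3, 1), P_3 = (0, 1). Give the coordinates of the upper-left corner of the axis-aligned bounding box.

x-range [0, 9], y-range [-1, 1].
The upper-left corner is (0, 1).

(0, 1)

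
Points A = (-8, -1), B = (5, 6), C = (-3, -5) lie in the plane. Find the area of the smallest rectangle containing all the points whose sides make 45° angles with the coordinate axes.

In coordinates u = x + y, v = x − y the rectangle is axis-aligned; the map (x,y)→(u,v) scales areas by 2.
u-values: -9, 11, -8; range = 11 − (-9) = 20.
v-values: -7, -1, 2; range = 2 − (-7) = 9.
Area = (20 × 9) / 2 = 90.

90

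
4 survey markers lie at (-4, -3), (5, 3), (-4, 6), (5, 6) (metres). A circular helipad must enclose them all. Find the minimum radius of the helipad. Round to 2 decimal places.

The farthest pair is (-4, -3)–(5, 6) with squared distance 162. The circle on this segment as diameter has centre (0.5, 1.5) and r² = 162/4 = 40.5.
Check (5, 3): distance² to centre = 22.5 ≤ 40.5, so it lies inside.
All remaining points lie in this disk, and no smaller disk contains both endpoints, so this is the minimum enclosing circle.
r = √(40.5) ≈ 6.36.

6.36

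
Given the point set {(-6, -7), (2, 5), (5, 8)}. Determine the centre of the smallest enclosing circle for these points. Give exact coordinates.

(-0.5, 0.5)

Call the three points A, B, C in the order given.
Side lengths²: AB² = 208, AC² = 346, BC² = 18.
Since AC² = 346 ≥ 208 + 18 = 226, the angle opposite AC is not acute, so the smallest enclosing circle has AC as diameter.
Centre = midpoint of AC = (-0.5, 0.5), r² = 346/4 = 86.5.
Centre = (-0.5, 0.5).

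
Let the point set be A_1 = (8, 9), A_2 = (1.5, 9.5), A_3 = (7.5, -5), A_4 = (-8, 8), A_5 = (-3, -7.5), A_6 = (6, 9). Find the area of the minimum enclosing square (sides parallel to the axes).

289

The bounding box has width 16 and height 17.
An axis-aligned square enclosing the set must have side ≥ max(width, height).
So the minimum side is max(16, 17) = 17.
Area = 17² = 289.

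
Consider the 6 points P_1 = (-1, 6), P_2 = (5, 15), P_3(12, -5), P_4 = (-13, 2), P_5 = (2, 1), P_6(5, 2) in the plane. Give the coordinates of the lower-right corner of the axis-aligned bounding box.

(12, -5)

x-range [-13, 12], y-range [-5, 15].
The lower-right corner is (12, -5).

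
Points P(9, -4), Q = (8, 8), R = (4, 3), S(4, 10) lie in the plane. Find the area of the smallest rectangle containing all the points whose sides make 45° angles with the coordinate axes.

104.5

In coordinates u = x + y, v = x − y the rectangle is axis-aligned; the map (x,y)→(u,v) scales areas by 2.
u-values: 5, 16, 7, 14; range = 16 − 5 = 11.
v-values: 13, 0, 1, -6; range = 13 − (-6) = 19.
Area = (11 × 19) / 2 = 104.5.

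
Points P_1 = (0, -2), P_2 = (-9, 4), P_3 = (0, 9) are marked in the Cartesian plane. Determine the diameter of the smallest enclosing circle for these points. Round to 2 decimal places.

12.37

Side lengths²: P_1P_2² = 117, P_1P_3² = 121, P_2P_3² = 106.
Since P_1P_3² = 121 < 117 + 106 = 223, the triangle is acute, so the smallest enclosing circle is the circumcircle.
Circumcentre = (-17/6, 3.5), r² = 689/18.
Diameter = 2r = 2√(689/18) ≈ 12.37.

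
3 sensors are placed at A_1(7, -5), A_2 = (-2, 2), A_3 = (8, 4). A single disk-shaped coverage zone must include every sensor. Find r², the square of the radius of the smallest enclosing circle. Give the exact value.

Side lengths²: A_1A_2² = 130, A_1A_3² = 82, A_2A_3² = 104.
Since A_1A_2² = 130 < 104 + 82 = 186, the triangle is acute, so the smallest enclosing circle is the circumcircle.
Circumcentre = (159/44, -3/44), r² = 34645/968.

34645/968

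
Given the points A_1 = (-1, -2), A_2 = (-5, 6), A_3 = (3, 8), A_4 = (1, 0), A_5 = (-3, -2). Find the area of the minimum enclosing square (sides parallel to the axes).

The bounding box has width 8 and height 10.
An axis-aligned square enclosing the set must have side ≥ max(width, height).
So the minimum side is max(8, 10) = 10.
Area = 10² = 100.

100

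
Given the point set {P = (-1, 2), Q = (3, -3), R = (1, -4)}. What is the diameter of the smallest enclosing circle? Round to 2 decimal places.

Side lengths²: PQ² = 41, PR² = 40, QR² = 5.
Since PQ² = 41 < 40 + 5 = 45, the triangle is acute, so the smallest enclosing circle is the circumcircle.
Circumcentre = (9/14, -11/14), r² = 1025/98.
Diameter = 2r = 2√(1025/98) ≈ 6.47.

6.47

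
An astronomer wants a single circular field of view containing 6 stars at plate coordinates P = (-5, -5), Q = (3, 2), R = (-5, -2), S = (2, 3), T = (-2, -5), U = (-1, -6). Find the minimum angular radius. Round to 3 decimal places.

The minimum enclosing circle is determined by three boundary points: P, Q, S.
Their circumcentre is (-37/30, -37/30) with r² = 12769/450.
The farthest remaining point U is at distance² 10249/450 ≤ 12769/450.
r = √(12769/450) ≈ 5.327.

5.327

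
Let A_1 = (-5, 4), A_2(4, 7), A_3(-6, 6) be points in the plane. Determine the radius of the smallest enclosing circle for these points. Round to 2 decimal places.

Side lengths²: A_1A_2² = 90, A_1A_3² = 5, A_2A_3² = 101.
Since A_2A_3² = 101 ≥ 90 + 5 = 95, the angle opposite A_2A_3 is not acute, so the smallest enclosing circle has A_2A_3 as diameter.
Centre = midpoint of A_2A_3 = (-1, 6.5), r² = 101/4 = 25.25.
r = √(25.25) ≈ 5.02.

5.02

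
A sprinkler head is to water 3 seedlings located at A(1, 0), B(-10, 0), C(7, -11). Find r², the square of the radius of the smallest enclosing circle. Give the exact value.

Side lengths²: AB² = 121, AC² = 157, BC² = 410.
Since BC² = 410 ≥ 157 + 121 = 278, the angle opposite BC is not acute, so the smallest enclosing circle has BC as diameter.
Centre = midpoint of BC = (-1.5, -5.5), r² = 410/4 = 102.5.

102.5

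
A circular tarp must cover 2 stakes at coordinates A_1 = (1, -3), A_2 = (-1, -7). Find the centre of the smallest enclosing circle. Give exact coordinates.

(0, -5)

The smallest circle enclosing two points has them as diameter endpoints.
Centre = midpoint = (0, -5); r² = |A_1A_2|²/4 = 20/4 = 5.
Centre = (0, -5).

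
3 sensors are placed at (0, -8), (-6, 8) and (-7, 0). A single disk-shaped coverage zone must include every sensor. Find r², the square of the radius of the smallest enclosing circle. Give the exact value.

73

Call the three points A, B, C in the order given.
Side lengths²: AB² = 292, AC² = 113, BC² = 65.
Since AB² = 292 ≥ 113 + 65 = 178, the angle opposite AB is not acute, so the smallest enclosing circle has AB as diameter.
Centre = midpoint of AB = (-3, 0), r² = 292/4 = 73.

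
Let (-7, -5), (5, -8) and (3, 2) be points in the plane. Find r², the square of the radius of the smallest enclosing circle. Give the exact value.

32929/722

Call the three points A, B, C in the order given.
Side lengths²: AB² = 153, AC² = 149, BC² = 104.
Since AB² = 153 < 149 + 104 = 253, the triangle is acute, so the smallest enclosing circle is the circumcircle.
Circumcentre = (-13/38, -147/38), r² = 32929/722.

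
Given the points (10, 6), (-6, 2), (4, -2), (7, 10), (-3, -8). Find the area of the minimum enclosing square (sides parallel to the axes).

324

The bounding box has width 16 and height 18.
An axis-aligned square enclosing the set must have side ≥ max(width, height).
So the minimum side is max(16, 18) = 18.
Area = 18² = 324.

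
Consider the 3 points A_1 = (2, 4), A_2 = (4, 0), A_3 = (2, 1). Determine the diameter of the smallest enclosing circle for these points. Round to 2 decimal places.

4.47

Side lengths²: A_1A_2² = 20, A_1A_3² = 9, A_2A_3² = 5.
Since A_1A_2² = 20 ≥ 9 + 5 = 14, the angle opposite A_1A_2 is not acute, so the smallest enclosing circle has A_1A_2 as diameter.
Centre = midpoint of A_1A_2 = (3, 2), r² = 20/4 = 5.
Diameter = 2r = 2√5 ≈ 4.47.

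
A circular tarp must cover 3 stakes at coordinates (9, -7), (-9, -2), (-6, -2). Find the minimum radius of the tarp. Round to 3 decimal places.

Call the three points A, B, C in the order given.
Side lengths²: AB² = 349, AC² = 250, BC² = 9.
Since AB² = 349 ≥ 250 + 9 = 259, the angle opposite AB is not acute, so the smallest enclosing circle has AB as diameter.
Centre = midpoint of AB = (0, -4.5), r² = 349/4 = 87.25.
r = √(87.25) ≈ 9.341.

9.341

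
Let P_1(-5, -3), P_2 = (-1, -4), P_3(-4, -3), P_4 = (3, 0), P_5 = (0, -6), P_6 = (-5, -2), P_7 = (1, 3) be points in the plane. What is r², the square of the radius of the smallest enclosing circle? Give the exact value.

21.78125

A smallest enclosing disk is always determined by at most three of the input points on its boundary.
The minimum enclosing circle is determined by three boundary points: P_1, P_5, P_7.
Their circumcentre is (-0.625, -1.375) with r² = 21.78125.
The farthest remaining point P_6 is at distance² 19.53125 ≤ 21.78125.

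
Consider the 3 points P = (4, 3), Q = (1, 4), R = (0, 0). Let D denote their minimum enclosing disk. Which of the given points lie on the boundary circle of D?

P, Q, R

Side lengths²: PQ² = 10, PR² = 25, QR² = 17.
Since PR² = 25 < 17 + 10 = 27, the triangle is acute, so the smallest enclosing circle is the circumcircle.
Circumcentre = (49/26, 43/26), r² = 2125/338.
The points at distance exactly r from the centre are P, Q, R — 3 points.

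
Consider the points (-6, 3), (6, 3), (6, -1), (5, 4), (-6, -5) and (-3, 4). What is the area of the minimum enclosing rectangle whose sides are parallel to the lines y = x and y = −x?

In coordinates u = x + y, v = x − y the rectangle is axis-aligned; the map (x,y)→(u,v) scales areas by 2.
u-values: -3, 9, 5, 9, -11, 1; range = 9 − (-11) = 20.
v-values: -9, 3, 7, 1, -1, -7; range = 7 − (-9) = 16.
Area = (20 × 16) / 2 = 160.

160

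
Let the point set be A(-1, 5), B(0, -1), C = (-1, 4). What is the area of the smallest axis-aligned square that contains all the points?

The bounding box has width 1 and height 6.
An axis-aligned square enclosing the set must have side ≥ max(width, height).
So the minimum side is max(1, 6) = 6.
Area = 6² = 36.

36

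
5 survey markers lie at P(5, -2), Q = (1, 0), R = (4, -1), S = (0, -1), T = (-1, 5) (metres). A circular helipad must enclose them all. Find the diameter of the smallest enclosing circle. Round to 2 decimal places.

9.22

The farthest pair is P–T with squared distance 85. The circle on this segment as diameter has centre (2, 1.5) and r² = 85/4 = 21.25.
Check Q: distance² to centre = 3.25 ≤ 21.25, so it lies inside.
All remaining points lie in this disk, and no smaller disk contains both endpoints, so this is the minimum enclosing circle.
Diameter = 2r = 2√(21.25) ≈ 9.22.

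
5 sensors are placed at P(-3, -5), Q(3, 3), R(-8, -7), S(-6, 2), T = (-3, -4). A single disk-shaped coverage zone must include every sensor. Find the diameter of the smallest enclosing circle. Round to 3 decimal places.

The farthest pair is Q–R with squared distance 221. The circle on this segment as diameter has centre (-2.5, -2) and r² = 221/4 = 55.25.
Check P: distance² to centre = 9.25 ≤ 55.25, so it lies inside.
All remaining points lie in this disk, and no smaller disk contains both endpoints, so this is the minimum enclosing circle.
Diameter = 2r = 2√(55.25) ≈ 14.866.

14.866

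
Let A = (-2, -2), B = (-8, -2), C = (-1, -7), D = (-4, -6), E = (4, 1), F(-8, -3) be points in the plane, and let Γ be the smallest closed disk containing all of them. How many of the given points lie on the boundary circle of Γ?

A smallest enclosing disk is always determined by at most three of the input points on its boundary.
The farthest pair is E–F with squared distance 160. The circle on this segment as diameter has centre (-2, -1) and r² = 160/4 = 40.
Check A: distance² to centre = 1 ≤ 40, so it lies inside.
All remaining points lie in this disk, and no smaller disk contains both endpoints, so this is the minimum enclosing circle.
The points at distance exactly r from the centre are E, F — 2 points.

2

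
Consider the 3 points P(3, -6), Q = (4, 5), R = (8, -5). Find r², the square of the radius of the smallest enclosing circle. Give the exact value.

Side lengths²: PQ² = 122, PR² = 26, QR² = 116.
Since PQ² = 122 < 116 + 26 = 142, the triangle is acute, so the smallest enclosing circle is the circumcircle.
Circumcentre = (122/27, -16/27), r² = 22997/729.

22997/729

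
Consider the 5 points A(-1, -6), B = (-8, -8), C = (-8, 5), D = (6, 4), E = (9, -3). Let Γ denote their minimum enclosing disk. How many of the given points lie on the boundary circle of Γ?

3

The minimum enclosing circle is determined by three boundary points: B, C, E.
Their circumcentre is (-23/34, -1.5) with r² = 55421/578.
The farthest remaining point D is at distance² 43249/578 ≤ 55421/578.
The points at distance exactly r from the centre are B, C, E — 3 points.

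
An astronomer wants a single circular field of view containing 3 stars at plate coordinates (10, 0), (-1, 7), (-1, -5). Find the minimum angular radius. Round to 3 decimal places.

Call the three points A, B, C in the order given.
Side lengths²: AB² = 170, AC² = 146, BC² = 144.
Since AB² = 170 < 146 + 144 = 290, the triangle is acute, so the smallest enclosing circle is the circumcircle.
Circumcentre = (32/11, 1), r² = 6205/121.
r = √(6205/121) ≈ 7.161.

7.161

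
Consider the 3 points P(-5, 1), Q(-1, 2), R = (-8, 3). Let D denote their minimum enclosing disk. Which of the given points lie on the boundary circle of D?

Q, R

Side lengths²: PQ² = 17, PR² = 13, QR² = 50.
Since QR² = 50 ≥ 17 + 13 = 30, the angle opposite QR is not acute, so the smallest enclosing circle has QR as diameter.
Centre = midpoint of QR = (-4.5, 2.5), r² = 50/4 = 12.5.
The points at distance exactly r from the centre are Q, R — 2 points.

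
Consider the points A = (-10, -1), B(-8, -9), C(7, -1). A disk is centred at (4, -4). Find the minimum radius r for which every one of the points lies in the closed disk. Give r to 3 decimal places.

The required radius is the distance from (4, -4) to the farthest point.
Squared distances: 205, 169, 18.
Maximum is 205, attained at A.
r = √205 ≈ 14.318.

14.318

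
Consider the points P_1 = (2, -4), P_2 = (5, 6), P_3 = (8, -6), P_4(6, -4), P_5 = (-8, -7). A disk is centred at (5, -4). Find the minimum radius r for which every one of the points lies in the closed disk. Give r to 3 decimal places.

The required radius is the distance from (5, -4) to the farthest point.
Squared distances: 9, 100, 13, 1, 178.
Maximum is 178, attained at P_5.
r = √178 ≈ 13.342.

13.342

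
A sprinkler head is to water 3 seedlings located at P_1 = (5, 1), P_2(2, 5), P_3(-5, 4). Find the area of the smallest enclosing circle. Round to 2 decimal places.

Side lengths²: P_1P_2² = 25, P_1P_3² = 109, P_2P_3² = 50.
Since P_1P_3² = 109 ≥ 50 + 25 = 75, the angle opposite P_1P_3 is not acute, so the smallest enclosing circle has P_1P_3 as diameter.
Centre = midpoint of P_1P_3 = (0, 2.5), r² = 109/4 = 27.25.
Area = π·r² = π·27.25 ≈ 85.61.

85.61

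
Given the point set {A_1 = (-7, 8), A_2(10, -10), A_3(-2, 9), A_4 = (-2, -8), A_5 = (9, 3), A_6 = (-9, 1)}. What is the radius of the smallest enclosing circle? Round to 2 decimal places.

The farthest pair is A_1–A_2 with squared distance 613. The circle on this segment as diameter has centre (1.5, -1) and r² = 613/4 = 153.25.
Check A_3: distance² to centre = 112.25 ≤ 153.25, so it lies inside.
All remaining points lie in this disk, and no smaller disk contains both endpoints, so this is the minimum enclosing circle.
r = √(153.25) ≈ 12.38.

12.38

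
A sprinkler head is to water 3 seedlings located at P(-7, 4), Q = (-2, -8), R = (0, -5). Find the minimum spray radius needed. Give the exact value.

6.5

Side lengths²: PQ² = 169, PR² = 130, QR² = 13.
Since PQ² = 169 ≥ 130 + 13 = 143, the angle opposite PQ is not acute, so the smallest enclosing circle has PQ as diameter.
Centre = midpoint of PQ = (-4.5, -2), r² = 169/4 = 42.25.
r = √(42.25) = 6.5.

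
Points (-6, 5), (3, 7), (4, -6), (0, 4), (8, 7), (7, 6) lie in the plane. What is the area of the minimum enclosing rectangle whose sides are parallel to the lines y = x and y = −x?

In coordinates u = x + y, v = x − y the rectangle is axis-aligned; the map (x,y)→(u,v) scales areas by 2.
u-values: -1, 10, -2, 4, 15, 13; range = 15 − (-2) = 17.
v-values: -11, -4, 10, -4, 1, 1; range = 10 − (-11) = 21.
Area = (17 × 21) / 2 = 178.5.

178.5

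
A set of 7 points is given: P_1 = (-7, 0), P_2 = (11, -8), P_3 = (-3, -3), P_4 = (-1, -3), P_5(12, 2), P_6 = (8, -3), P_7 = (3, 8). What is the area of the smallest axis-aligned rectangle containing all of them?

304

x ranges over [-7, 12], width 19.
y ranges over [-8, 8], height 16.
Area = 19 × 16 = 304.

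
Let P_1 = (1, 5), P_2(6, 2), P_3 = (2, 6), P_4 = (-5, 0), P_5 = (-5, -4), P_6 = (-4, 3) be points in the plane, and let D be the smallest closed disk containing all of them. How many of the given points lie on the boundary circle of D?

A smallest enclosing disk is always determined by at most three of the input points on its boundary.
The minimum enclosing circle is determined by three boundary points: P_2, P_3, P_5.
Their circumcentre is (-1/34, -1/34) with r² = 23393/578.
The farthest remaining point P_1 is at distance² 15233/578 ≤ 23393/578.
The points at distance exactly r from the centre are P_2, P_3, P_5 — 3 points.

3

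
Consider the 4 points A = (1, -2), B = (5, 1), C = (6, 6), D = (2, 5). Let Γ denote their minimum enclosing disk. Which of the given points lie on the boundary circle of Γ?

A, C

The minimum enclosing circle of a finite set is fixed by two of the points (as a diameter) or three (as a circumcircle).
The farthest pair is A–C with squared distance 89. The circle on this segment as diameter has centre (3.5, 2) and r² = 89/4 = 22.25.
Check B: distance² to centre = 3.25 ≤ 22.25, so it lies inside.
All remaining points lie in this disk, and no smaller disk contains both endpoints, so this is the minimum enclosing circle.
The points at distance exactly r from the centre are A, C — 2 points.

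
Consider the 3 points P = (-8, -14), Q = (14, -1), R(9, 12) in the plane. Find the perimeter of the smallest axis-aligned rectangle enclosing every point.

Width = max x − min x = 14 − (-8) = 22.
Height = max y − min y = 12 − (-14) = 26.
Perimeter = 2(22 + 26) = 96.

96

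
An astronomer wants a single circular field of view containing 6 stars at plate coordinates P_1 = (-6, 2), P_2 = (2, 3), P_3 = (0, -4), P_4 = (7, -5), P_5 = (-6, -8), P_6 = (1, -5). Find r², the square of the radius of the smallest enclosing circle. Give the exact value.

9701/169

The minimum enclosing circle is determined by three boundary points: P_1, P_4, P_5.
Their circumcentre is (-4/13, -3) with r² = 9701/169.
The farthest remaining point P_2 is at distance² 6984/169 ≤ 9701/169.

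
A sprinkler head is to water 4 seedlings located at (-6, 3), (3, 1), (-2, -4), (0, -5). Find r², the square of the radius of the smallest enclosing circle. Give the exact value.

26.5625

By Welzl's lemma the MEC is supported by two points (diametrically opposite) or three points (on a circumcircle).
The minimum enclosing circle is determined by three boundary points: (-6, 3), (3, 1), (0, -5).
Their circumcentre is (-2, -0.25) with r² = 26.5625.
The farthest remaining point (-2, -4) is at distance² 14.0625 ≤ 26.5625.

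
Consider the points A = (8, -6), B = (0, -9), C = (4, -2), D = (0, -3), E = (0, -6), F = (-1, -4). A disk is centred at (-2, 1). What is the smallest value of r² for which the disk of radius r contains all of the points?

The required radius is the distance from (-2, 1) to the farthest point.
Squared distances: 149, 104, 45, 20, 53, 26.
Maximum is 149, attained at A.

149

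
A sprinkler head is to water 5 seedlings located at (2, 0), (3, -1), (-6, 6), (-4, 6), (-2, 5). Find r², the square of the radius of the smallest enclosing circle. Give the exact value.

A smallest enclosing disk is always determined by at most three of the input points on its boundary.
The farthest pair is (3, -1)–(-6, 6) with squared distance 130. The circle on this segment as diameter has centre (-1.5, 2.5) and r² = 130/4 = 32.5.
Check (2, 0): distance² to centre = 18.5 ≤ 32.5, so it lies inside.
All remaining points lie in this disk, and no smaller disk contains both endpoints, so this is the minimum enclosing circle.

32.5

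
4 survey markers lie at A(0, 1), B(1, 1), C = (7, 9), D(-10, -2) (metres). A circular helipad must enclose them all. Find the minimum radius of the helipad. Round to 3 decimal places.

By Welzl's lemma the MEC is supported by two points (diametrically opposite) or three points (on a circumcircle).
The farthest pair is C–D with squared distance 410. The circle on this segment as diameter has centre (-1.5, 3.5) and r² = 410/4 = 102.5.
Check A: distance² to centre = 8.5 ≤ 102.5, so it lies inside.
All remaining points lie in this disk, and no smaller disk contains both endpoints, so this is the minimum enclosing circle.
r = √(102.5) ≈ 10.124.

10.124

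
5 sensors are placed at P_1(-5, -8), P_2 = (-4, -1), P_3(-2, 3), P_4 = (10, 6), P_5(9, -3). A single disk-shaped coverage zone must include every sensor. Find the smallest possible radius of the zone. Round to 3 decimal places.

The farthest pair is P_1–P_4 with squared distance 421. The circle on this segment as diameter has centre (2.5, -1) and r² = 421/4 = 105.25.
Check P_2: distance² to centre = 42.25 ≤ 105.25, so it lies inside.
All remaining points lie in this disk, and no smaller disk contains both endpoints, so this is the minimum enclosing circle.
r = √(105.25) ≈ 10.259.

10.259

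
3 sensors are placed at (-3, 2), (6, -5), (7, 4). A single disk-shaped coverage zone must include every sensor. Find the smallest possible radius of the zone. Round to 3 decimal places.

Call the three points A, B, C in the order given.
Side lengths²: AB² = 130, AC² = 104, BC² = 82.
Since AB² = 130 < 104 + 82 = 186, the triangle is acute, so the smallest enclosing circle is the circumcircle.
Circumcentre = (115/44, -3/44), r² = 34645/968.
r = √(34645/968) ≈ 5.982.

5.982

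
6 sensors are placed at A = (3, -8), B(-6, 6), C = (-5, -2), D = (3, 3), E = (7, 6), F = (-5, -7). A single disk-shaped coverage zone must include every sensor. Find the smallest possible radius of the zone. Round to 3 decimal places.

8.872

A smallest enclosing disk is always determined by at most three of the input points on its boundary.
The minimum enclosing circle is determined by three boundary points: B, E, F.
Their circumcentre is (0.5, -1/26) with r² = 26605/338.
The farthest remaining point A is at distance² 23537/338 ≤ 26605/338.
r = √(26605/338) ≈ 8.872.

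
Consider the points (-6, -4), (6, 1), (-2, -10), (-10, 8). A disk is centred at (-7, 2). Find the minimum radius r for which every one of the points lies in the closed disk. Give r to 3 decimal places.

13.038

The required radius is the distance from (-7, 2) to the farthest point.
Squared distances: 37, 170, 169, 45.
Maximum is 170, attained at (6, 1).
r = √170 ≈ 13.038.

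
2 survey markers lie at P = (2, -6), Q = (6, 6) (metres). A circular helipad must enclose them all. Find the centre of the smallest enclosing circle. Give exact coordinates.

(4, 0)

The smallest circle enclosing two points has them as diameter endpoints.
Centre = midpoint = (4, 0); r² = |PQ|²/4 = 160/4 = 40.
Centre = (4, 0).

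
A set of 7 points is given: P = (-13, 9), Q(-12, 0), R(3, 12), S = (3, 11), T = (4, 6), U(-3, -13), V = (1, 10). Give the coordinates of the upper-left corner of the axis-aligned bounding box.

x-range [-13, 4], y-range [-13, 12].
The upper-left corner is (-13, 12).

(-13, 12)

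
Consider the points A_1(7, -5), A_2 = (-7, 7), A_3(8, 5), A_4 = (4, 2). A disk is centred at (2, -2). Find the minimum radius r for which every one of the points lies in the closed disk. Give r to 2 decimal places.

The required radius is the distance from (2, -2) to the farthest point.
Squared distances: 34, 162, 85, 20.
Maximum is 162, attained at A_2.
r = √162 ≈ 12.73.

12.73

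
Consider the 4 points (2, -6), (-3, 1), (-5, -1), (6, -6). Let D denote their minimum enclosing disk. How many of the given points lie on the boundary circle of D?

The farthest pair is (-5, -1)–(6, -6) with squared distance 146. The circle on this segment as diameter has centre (0.5, -3.5) and r² = 146/4 = 36.5.
Check (2, -6): distance² to centre = 8.5 ≤ 36.5, so it lies inside.
All remaining points lie in this disk, and no smaller disk contains both endpoints, so this is the minimum enclosing circle.
The points at distance exactly r from the centre are (-5, -1), (6, -6) — 2 points.

2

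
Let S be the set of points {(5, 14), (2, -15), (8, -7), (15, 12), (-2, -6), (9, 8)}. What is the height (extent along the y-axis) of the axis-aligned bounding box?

max y = 14, min y = -15, so height = 29.

29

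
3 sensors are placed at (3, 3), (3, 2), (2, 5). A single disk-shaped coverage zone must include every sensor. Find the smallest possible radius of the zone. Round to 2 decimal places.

1.58

Call the three points A, B, C in the order given.
Side lengths²: AB² = 1, AC² = 5, BC² = 10.
Since BC² = 10 ≥ 5 + 1 = 6, the angle opposite BC is not acute, so the smallest enclosing circle has BC as diameter.
Centre = midpoint of BC = (2.5, 3.5), r² = 10/4 = 2.5.
r = √(2.5) ≈ 1.58.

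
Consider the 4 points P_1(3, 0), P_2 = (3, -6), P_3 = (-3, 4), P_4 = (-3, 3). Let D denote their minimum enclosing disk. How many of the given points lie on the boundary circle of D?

The minimum enclosing circle of a finite set is fixed by two of the points (as a diameter) or three (as a circumcircle).
The farthest pair is P_2–P_3 with squared distance 136. The circle on this segment as diameter has centre (0, -1) and r² = 136/4 = 34.
Check P_1: distance² to centre = 10 ≤ 34, so it lies inside.
All remaining points lie in this disk, and no smaller disk contains both endpoints, so this is the minimum enclosing circle.
The points at distance exactly r from the centre are P_2, P_3 — 2 points.

2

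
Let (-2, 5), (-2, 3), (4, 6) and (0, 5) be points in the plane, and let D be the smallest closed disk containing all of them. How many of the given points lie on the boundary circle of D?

A smallest enclosing disk is always determined by at most three of the input points on its boundary.
The farthest pair is (-2, 3)–(4, 6) with squared distance 45. The circle on this segment as diameter has centre (1, 4.5) and r² = 45/4 = 11.25.
Check (-2, 5): distance² to centre = 9.25 ≤ 11.25, so it lies inside.
All remaining points lie in this disk, and no smaller disk contains both endpoints, so this is the minimum enclosing circle.
The points at distance exactly r from the centre are (-2, 3), (4, 6) — 2 points.

2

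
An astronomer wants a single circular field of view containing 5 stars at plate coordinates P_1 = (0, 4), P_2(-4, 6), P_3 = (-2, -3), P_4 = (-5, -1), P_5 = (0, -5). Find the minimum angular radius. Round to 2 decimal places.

5.85

The minimum enclosing circle of a finite set is fixed by two of the points (as a diameter) or three (as a circumcircle).
The farthest pair is P_2–P_5 with squared distance 137. The circle on this segment as diameter has centre (-2, 0.5) and r² = 137/4 = 34.25.
Check P_1: distance² to centre = 16.25 ≤ 34.25, so it lies inside.
All remaining points lie in this disk, and no smaller disk contains both endpoints, so this is the minimum enclosing circle.
r = √(34.25) ≈ 5.85.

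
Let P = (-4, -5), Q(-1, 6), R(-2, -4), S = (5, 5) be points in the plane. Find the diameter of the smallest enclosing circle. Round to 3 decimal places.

13.454

A smallest enclosing disk is always determined by at most three of the input points on its boundary.
The farthest pair is P–S with squared distance 181. The circle on this segment as diameter has centre (0.5, 0) and r² = 181/4 = 45.25.
Check Q: distance² to centre = 38.25 ≤ 45.25, so it lies inside.
All remaining points lie in this disk, and no smaller disk contains both endpoints, so this is the minimum enclosing circle.
Diameter = 2r = 2√(45.25) ≈ 13.454.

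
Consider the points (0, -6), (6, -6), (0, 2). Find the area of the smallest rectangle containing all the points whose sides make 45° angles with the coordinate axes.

In coordinates u = x + y, v = x − y the rectangle is axis-aligned; the map (x,y)→(u,v) scales areas by 2.
u-values: -6, 0, 2; range = 2 − (-6) = 8.
v-values: 6, 12, -2; range = 12 − (-2) = 14.
Area = (8 × 14) / 2 = 56.

56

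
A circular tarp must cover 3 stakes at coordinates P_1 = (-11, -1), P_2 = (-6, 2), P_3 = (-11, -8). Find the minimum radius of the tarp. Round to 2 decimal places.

5.59

Side lengths²: P_1P_2² = 34, P_1P_3² = 49, P_2P_3² = 125.
Since P_2P_3² = 125 ≥ 49 + 34 = 83, the angle opposite P_2P_3 is not acute, so the smallest enclosing circle has P_2P_3 as diameter.
Centre = midpoint of P_2P_3 = (-8.5, -3), r² = 125/4 = 31.25.
r = √(31.25) ≈ 5.59.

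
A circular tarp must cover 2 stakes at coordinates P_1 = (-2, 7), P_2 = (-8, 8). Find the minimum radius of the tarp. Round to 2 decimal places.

3.04

The smallest circle enclosing two points has them as diameter endpoints.
Centre = midpoint = (-5, 7.5); r² = |P_1P_2|²/4 = 37/4 = 9.25.
r = √(9.25) ≈ 3.04.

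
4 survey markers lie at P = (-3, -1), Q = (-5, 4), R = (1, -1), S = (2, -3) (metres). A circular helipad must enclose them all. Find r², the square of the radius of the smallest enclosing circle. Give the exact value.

The minimum enclosing circle of a finite set is fixed by two of the points (as a diameter) or three (as a circumcircle).
The farthest pair is Q–S with squared distance 98. The circle on this segment as diameter has centre (-1.5, 0.5) and r² = 98/4 = 24.5.
Check P: distance² to centre = 4.5 ≤ 24.5, so it lies inside.
All remaining points lie in this disk, and no smaller disk contains both endpoints, so this is the minimum enclosing circle.

24.5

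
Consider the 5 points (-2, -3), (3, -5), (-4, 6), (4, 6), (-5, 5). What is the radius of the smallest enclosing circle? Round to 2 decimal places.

6.55

The minimum enclosing circle of a finite set is fixed by two of the points (as a diameter) or three (as a circumcircle).
The minimum enclosing circle is determined by three boundary points: (3, -5), (-4, 6), (4, 6).
Their circumcentre is (0, 9/11) with r² = 5185/121.
The farthest remaining point (-5, 5) is at distance² 5141/121 ≤ 5185/121.
r = √(5185/121) ≈ 6.55.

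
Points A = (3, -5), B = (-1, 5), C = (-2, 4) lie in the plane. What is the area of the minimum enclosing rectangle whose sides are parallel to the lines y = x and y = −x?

In coordinates u = x + y, v = x − y the rectangle is axis-aligned; the map (x,y)→(u,v) scales areas by 2.
u-values: -2, 4, 2; range = 4 − (-2) = 6.
v-values: 8, -6, -6; range = 8 − (-6) = 14.
Area = (6 × 14) / 2 = 42.

42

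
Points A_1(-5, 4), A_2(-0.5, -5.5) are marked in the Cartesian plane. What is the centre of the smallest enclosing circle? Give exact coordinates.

(-2.75, -0.75)

The smallest circle enclosing two points has them as diameter endpoints.
Centre = midpoint = (-2.75, -0.75); r² = |A_1A_2|²/4 = 110.5/4 = 27.625.
Centre = (-2.75, -0.75).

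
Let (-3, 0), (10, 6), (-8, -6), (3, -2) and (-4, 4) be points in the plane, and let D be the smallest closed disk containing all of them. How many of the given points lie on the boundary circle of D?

The farthest pair is (10, 6)–(-8, -6) with squared distance 468. The circle on this segment as diameter has centre (1, 0) and r² = 468/4 = 117.
Check (-3, 0): distance² to centre = 16 ≤ 117, so it lies inside.
All remaining points lie in this disk, and no smaller disk contains both endpoints, so this is the minimum enclosing circle.
The points at distance exactly r from the centre are (10, 6), (-8, -6) — 2 points.

2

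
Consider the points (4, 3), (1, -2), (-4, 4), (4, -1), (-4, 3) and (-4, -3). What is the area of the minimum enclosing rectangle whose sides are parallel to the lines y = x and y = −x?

In coordinates u = x + y, v = x − y the rectangle is axis-aligned; the map (x,y)→(u,v) scales areas by 2.
u-values: 7, -1, 0, 3, -1, -7; range = 7 − (-7) = 14.
v-values: 1, 3, -8, 5, -7, -1; range = 5 − (-8) = 13.
Area = (14 × 13) / 2 = 91.

91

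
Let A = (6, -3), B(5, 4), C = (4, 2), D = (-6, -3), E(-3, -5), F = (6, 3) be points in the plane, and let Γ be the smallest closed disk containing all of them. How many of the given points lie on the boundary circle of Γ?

A smallest enclosing disk is always determined by at most three of the input points on its boundary.
The farthest pair is D–F with squared distance 180. The circle on this segment as diameter has centre (0, 0) and r² = 180/4 = 45.
Check A: distance² to centre = 45 ≤ 45, so it lies inside.
All remaining points lie in this disk, and no smaller disk contains both endpoints, so this is the minimum enclosing circle.
The points at distance exactly r from the centre are A, D, F — 3 points.

3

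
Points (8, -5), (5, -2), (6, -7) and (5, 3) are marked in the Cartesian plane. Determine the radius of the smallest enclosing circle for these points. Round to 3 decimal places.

The farthest pair is (6, -7)–(5, 3) with squared distance 101. The circle on this segment as diameter has centre (5.5, -2) and r² = 101/4 = 25.25.
Check (8, -5): distance² to centre = 15.25 ≤ 25.25, so it lies inside.
All remaining points lie in this disk, and no smaller disk contains both endpoints, so this is the minimum enclosing circle.
r = √(25.25) ≈ 5.025.

5.025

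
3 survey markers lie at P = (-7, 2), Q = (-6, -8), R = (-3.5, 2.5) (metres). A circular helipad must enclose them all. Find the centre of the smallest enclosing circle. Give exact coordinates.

(-4.75, -2.75)

Side lengths²: PQ² = 101, PR² = 12.5, QR² = 116.5.
Since QR² = 116.5 ≥ 101 + 12.5 = 113.5, the angle opposite QR is not acute, so the smallest enclosing circle has QR as diameter.
Centre = midpoint of QR = (-4.75, -2.75), r² = 116.5/4 = 29.125.
Centre = (-4.75, -2.75).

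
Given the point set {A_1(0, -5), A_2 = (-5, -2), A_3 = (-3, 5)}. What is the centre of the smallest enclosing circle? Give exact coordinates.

(-1.5, 0)

Side lengths²: A_1A_2² = 34, A_1A_3² = 109, A_2A_3² = 53.
Since A_1A_3² = 109 ≥ 53 + 34 = 87, the angle opposite A_1A_3 is not acute, so the smallest enclosing circle has A_1A_3 as diameter.
Centre = midpoint of A_1A_3 = (-1.5, 0), r² = 109/4 = 27.25.
Centre = (-1.5, 0).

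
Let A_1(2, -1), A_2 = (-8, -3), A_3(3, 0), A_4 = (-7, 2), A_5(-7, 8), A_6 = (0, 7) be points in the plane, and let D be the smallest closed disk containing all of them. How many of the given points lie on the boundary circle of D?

3

By Welzl's lemma the MEC is supported by two points (diametrically opposite) or three points (on a circumcircle).
The minimum enclosing circle is determined by three boundary points: A_2, A_3, A_5.
Their circumcentre is (-206/59, 126/59) with r² = 162565/3481.
The farthest remaining point A_1 is at distance² 139201/3481 ≤ 162565/3481.
The points at distance exactly r from the centre are A_2, A_3, A_5 — 3 points.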